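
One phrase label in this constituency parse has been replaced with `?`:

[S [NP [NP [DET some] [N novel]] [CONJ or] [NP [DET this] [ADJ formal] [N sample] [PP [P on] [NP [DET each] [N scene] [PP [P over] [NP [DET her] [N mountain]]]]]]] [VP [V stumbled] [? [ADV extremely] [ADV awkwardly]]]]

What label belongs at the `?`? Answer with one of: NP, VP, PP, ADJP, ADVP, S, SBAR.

ADVP

The `?` node immediately contains: ADV 'extremely', ADV 'awkwardly'. That is the internal structure of an adverb phrase, so the label is ADVP.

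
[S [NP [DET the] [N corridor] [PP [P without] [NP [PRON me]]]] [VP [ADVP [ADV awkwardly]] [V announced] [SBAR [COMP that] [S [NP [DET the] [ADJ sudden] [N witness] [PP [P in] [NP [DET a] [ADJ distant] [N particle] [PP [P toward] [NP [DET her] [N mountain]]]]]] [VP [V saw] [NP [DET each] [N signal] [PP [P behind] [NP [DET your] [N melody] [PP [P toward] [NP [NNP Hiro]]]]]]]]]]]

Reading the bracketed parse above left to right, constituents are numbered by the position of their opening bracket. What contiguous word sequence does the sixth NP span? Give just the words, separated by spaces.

The NP opening brackets appear, in order, over: "the corridor without me"; "me"; "the sudden witness in a distant particle toward her mountain"; "a distant particle toward her mountain"; "her mountain"; "each signal behind your melody toward Hiro"; "your melody toward Hiro"; "Hiro". The sixth one spans "each signal behind your melody toward Hiro".

each signal behind your melody toward Hiro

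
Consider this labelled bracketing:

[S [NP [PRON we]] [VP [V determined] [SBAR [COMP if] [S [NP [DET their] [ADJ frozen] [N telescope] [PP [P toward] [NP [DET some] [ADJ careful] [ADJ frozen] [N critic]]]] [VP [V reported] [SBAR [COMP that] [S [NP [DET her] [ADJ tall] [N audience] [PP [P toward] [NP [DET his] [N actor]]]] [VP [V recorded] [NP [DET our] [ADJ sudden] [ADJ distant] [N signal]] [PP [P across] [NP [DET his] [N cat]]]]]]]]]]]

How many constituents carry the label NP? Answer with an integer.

7

Scanning left to right, an opening `[NP` appears at word positions 1, 4, 8, 14, 18, 21, 26 — 7 in total.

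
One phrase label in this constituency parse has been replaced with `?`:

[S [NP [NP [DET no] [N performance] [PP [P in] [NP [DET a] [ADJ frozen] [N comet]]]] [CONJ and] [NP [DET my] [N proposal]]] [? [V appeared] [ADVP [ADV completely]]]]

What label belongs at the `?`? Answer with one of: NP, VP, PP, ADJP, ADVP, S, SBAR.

The `?` node immediately contains: V 'appeared', ADVP. That is the internal structure of a verb phrase, so the label is VP.

VP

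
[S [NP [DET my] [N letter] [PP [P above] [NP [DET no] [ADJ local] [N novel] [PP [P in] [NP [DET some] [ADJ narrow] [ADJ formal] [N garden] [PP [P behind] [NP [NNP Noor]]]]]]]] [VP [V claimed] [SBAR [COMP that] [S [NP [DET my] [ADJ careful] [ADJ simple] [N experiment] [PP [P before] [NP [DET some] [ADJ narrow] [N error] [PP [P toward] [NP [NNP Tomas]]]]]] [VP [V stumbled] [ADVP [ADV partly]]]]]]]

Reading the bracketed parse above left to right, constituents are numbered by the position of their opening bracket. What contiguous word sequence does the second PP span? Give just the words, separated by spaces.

The PP opening brackets appear, in order, over: "above no local novel in some narrow formal garden behind Noor"; "in some narrow formal garden behind Noor"; "behind Noor"; "before some narrow error toward Tomas"; "toward Tomas". The second one spans "in some narrow formal garden behind Noor".

in some narrow formal garden behind Noor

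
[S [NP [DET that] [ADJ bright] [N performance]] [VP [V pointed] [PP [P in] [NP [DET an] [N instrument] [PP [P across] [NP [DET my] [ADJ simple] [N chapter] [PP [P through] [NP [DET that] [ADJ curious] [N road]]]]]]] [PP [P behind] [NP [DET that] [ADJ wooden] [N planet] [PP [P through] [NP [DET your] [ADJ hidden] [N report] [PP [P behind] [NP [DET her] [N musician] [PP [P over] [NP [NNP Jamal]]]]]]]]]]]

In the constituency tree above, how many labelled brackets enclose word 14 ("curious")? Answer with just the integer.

The word sits inside ADJ, which is inside NP, inside PP, inside NP, inside PP, inside NP, inside PP, inside VP, inside S — 9 brackets in all.

9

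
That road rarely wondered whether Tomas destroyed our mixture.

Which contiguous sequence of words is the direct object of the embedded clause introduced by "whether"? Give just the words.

our mixture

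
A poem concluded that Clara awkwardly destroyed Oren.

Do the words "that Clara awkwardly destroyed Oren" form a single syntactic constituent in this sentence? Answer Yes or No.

These words form the whole subordinate clause headed by "that", so yes — one constituent.

Yes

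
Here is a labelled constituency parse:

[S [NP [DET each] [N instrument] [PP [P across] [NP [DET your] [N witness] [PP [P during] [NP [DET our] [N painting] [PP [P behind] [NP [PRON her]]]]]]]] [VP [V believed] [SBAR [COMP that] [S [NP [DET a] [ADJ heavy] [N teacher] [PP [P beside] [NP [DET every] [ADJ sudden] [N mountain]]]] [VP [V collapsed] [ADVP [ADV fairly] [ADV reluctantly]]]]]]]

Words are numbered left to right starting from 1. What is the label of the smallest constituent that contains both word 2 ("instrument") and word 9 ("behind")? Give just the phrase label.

The smallest bracket enclosing both words is [NP each instrument across your witness during our painting behind her], so the label is NP.

NP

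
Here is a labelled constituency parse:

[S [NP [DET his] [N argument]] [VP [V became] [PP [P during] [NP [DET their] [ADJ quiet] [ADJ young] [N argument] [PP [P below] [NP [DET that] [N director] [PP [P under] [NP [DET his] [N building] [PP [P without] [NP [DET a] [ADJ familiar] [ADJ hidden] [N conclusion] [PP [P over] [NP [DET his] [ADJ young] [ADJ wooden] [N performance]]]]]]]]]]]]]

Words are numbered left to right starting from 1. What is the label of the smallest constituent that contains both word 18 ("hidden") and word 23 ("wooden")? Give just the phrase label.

NP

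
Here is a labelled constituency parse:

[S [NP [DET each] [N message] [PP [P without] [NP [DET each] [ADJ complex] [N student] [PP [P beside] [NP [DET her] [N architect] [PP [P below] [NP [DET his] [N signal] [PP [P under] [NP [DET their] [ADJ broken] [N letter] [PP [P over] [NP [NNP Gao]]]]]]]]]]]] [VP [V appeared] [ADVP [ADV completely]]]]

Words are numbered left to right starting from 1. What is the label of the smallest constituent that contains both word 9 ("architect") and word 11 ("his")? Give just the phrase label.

NP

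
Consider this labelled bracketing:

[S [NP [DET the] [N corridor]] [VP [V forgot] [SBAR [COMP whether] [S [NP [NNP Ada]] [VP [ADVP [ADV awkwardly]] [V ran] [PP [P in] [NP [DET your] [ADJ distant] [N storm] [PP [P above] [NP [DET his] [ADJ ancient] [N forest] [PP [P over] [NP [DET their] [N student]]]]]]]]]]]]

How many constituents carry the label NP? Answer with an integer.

5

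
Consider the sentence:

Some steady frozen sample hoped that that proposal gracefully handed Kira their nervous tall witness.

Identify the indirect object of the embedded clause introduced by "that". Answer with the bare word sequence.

Within the embedded clause introduced by "that", the indirect object of "handed" is "Kira".

Kira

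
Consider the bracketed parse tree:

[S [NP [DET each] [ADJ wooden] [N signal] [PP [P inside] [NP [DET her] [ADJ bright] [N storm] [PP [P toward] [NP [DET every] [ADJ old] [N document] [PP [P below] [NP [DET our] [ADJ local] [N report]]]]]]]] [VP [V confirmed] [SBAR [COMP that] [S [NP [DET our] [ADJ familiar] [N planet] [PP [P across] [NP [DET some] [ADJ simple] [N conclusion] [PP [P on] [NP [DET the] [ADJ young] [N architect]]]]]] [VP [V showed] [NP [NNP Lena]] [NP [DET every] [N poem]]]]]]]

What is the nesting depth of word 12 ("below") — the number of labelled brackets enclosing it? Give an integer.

8

Counting open brackets not yet closed at "below": [S [NP [PP [NP [PP [NP [PP [P = 8.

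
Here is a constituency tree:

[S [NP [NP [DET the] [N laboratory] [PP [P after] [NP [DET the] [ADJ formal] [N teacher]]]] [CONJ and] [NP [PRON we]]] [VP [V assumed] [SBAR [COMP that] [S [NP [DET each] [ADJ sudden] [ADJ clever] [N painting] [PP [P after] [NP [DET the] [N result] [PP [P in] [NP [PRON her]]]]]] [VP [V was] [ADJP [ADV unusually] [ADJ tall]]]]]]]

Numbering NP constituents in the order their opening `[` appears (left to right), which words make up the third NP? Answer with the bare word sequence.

The NP opening brackets appear, in order, over: "the laboratory after the formal teacher and we"; "the laboratory after the formal teacher"; "the formal teacher"; "we"; "each sudden clever painting after the result in her"; "the result in her"; "her". The third one spans "the formal teacher".

the formal teacher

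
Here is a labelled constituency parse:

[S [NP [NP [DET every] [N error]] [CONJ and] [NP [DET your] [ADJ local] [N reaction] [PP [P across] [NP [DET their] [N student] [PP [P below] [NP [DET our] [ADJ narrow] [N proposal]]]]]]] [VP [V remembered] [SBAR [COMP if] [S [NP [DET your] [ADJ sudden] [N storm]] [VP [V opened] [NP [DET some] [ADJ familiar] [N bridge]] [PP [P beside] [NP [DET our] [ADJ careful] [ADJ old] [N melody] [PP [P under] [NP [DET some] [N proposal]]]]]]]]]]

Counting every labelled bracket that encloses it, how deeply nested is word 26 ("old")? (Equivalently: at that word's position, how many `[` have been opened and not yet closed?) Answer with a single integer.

8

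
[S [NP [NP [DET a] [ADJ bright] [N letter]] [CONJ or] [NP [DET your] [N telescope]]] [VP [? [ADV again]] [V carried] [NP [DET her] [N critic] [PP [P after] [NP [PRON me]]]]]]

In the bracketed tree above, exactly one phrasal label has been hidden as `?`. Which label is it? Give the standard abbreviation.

ADVP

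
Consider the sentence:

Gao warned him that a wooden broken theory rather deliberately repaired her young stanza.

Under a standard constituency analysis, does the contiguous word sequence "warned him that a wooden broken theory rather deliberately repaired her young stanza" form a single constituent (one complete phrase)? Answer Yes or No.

Yes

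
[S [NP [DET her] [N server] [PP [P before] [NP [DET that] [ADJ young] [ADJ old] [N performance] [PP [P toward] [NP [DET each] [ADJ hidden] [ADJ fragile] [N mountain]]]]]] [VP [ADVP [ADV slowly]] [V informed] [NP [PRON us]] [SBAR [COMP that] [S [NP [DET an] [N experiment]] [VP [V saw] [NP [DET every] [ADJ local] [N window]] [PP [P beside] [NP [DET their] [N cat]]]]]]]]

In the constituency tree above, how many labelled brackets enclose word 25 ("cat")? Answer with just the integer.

8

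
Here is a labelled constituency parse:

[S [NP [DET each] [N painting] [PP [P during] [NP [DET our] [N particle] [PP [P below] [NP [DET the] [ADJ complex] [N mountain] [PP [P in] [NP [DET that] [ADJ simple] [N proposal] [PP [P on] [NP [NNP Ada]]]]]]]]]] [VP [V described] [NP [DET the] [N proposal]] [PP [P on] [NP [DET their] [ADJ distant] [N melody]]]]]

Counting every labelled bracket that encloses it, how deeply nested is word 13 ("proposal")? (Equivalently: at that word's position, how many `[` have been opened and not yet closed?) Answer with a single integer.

9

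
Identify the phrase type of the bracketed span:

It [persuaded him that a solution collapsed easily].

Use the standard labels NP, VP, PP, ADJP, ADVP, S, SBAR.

VP

The span is built around the verb "persuaded" — a verb phrase (VP).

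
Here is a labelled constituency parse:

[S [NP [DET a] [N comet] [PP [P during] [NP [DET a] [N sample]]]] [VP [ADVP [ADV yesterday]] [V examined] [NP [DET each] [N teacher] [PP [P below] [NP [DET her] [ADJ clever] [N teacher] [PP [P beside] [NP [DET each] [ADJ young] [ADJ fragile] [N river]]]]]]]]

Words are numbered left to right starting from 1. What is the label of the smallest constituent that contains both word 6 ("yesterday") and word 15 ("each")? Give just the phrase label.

Both words fall inside [VP yesterday examined each teacher below her clever teacher beside each young fragile river] (words 6–18), and no smaller constituent contains them both. Label: VP.

VP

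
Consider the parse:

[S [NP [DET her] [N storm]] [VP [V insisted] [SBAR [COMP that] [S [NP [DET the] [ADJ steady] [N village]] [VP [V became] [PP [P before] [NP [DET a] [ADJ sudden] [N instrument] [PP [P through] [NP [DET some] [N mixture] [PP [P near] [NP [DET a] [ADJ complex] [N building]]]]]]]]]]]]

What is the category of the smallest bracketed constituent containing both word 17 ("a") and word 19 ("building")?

Both words fall inside [NP a complex building] (words 17–19), and no smaller constituent contains them both. Label: NP.

NP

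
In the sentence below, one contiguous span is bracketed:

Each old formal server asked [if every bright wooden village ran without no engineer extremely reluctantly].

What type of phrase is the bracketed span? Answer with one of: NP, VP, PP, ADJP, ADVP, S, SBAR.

SBAR

The bracketed span "if every bright wooden village ran without no engineer extremely reluctantly" is headed by "if", making it a subordinate clause (SBAR).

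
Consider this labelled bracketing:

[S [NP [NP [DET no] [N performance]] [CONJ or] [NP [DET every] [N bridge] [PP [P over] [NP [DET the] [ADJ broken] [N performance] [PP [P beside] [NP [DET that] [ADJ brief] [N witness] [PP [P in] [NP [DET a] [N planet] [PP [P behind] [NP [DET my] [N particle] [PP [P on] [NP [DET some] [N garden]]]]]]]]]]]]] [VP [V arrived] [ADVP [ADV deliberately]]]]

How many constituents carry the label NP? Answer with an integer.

The NP constituents are: [NP no performance or every bridge over the broken performance beside that brief witness in a planet behind my particle on some garden]; [NP no performance]; [NP every bridge over the broken performance beside that brief witness in a planet behind my particle on some garden]; [NP the broken performance beside that brief witness in a planet behind my particle on some garden]; [NP that brief witness in a planet behind my particle on some garden]; [NP a planet behind my particle on some garden] …. Total: 8.

8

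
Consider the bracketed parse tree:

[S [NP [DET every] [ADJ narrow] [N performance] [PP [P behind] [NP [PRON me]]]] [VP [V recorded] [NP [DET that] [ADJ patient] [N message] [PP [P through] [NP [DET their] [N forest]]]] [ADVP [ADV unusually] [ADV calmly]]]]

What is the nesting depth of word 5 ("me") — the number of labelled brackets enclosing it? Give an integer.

5

Counting open brackets not yet closed at "me": [S [NP [PP [NP [PRON = 5.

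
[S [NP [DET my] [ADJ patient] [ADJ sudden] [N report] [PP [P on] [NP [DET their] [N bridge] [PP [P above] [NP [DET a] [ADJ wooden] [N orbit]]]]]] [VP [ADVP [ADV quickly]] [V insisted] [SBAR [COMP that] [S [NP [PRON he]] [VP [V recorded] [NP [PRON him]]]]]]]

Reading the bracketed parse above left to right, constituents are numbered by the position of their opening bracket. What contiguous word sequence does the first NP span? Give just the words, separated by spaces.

my patient sudden report on their bridge above a wooden orbit

In left-to-right order the NP constituents are "my patient sudden report on their bridge above a wooden orbit"; "their bridge above a wooden orbit"; "a wooden orbit"; "he"; "him". Number 1 is "my patient sudden report on their bridge above a wooden orbit".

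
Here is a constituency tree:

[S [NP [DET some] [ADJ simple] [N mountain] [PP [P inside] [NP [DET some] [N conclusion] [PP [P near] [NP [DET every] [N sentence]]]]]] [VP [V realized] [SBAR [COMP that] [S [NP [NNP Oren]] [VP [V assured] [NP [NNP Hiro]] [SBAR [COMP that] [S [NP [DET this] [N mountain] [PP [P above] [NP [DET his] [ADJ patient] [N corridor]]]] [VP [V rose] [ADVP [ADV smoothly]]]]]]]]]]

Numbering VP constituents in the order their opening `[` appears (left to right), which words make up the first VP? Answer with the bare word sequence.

realized that Oren assured Hiro that this mountain above his patient corridor rose smoothly

The VP opening brackets appear, in order, over: "realized that Oren assured Hiro that this mountain above his patient corridor rose smoothly"; "assured Hiro that this mountain above his patient corridor rose smoothly"; "rose smoothly". The first one spans "realized that Oren assured Hiro that this mountain above his patient corridor rose smoothly".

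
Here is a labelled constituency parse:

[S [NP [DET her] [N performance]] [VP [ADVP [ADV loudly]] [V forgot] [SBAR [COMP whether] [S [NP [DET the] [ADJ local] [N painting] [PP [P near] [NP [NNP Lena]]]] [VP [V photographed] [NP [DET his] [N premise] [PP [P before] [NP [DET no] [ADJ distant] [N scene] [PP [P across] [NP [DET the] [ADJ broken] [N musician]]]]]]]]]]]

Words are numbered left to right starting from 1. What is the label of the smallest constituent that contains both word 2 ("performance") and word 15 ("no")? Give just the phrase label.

S

The smallest bracket enclosing both words is [S her performance loudly forgot whether the local painting near Lena photographed his premise before no distant scene across the broken musician], so the label is S.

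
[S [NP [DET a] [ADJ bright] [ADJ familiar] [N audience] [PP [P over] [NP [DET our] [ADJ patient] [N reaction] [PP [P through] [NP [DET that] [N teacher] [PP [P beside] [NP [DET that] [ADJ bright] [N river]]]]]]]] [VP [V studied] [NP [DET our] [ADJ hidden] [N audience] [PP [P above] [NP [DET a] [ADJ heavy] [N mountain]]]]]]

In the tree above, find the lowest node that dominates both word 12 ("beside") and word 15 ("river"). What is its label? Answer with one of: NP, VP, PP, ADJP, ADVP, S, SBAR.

PP

The smallest bracket enclosing both words is [PP beside that bright river], so the label is PP.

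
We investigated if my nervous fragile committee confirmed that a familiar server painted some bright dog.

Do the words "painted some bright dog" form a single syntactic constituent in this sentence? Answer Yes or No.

Yes

These words form the whole verb phrase headed by "painted", so yes — one constituent.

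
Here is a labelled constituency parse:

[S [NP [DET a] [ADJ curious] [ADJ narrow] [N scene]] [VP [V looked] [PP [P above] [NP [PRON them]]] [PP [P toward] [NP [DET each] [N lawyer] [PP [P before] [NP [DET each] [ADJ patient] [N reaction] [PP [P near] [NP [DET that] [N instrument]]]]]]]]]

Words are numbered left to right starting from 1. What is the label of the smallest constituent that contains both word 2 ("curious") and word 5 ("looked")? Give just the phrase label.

Both words fall inside [S a curious narrow scene looked above them toward each lawyer before each patient reaction near that instrument] (words 1–17), and no smaller constituent contains them both. Label: S.

S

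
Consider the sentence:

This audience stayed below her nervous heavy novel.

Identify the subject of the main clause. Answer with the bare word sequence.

The subject of the main clause is the NP immediately before the verb "stayed": "this audience".

this audience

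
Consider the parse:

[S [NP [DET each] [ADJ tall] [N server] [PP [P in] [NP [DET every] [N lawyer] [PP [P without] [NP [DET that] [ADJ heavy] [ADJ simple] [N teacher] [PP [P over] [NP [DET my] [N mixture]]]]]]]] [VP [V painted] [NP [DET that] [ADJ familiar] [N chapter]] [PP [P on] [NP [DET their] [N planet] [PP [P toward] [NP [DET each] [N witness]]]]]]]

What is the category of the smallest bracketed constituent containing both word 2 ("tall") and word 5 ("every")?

NP

The smallest bracket enclosing both words is [NP each tall server in every lawyer without that heavy simple teacher over my mixture], so the label is NP.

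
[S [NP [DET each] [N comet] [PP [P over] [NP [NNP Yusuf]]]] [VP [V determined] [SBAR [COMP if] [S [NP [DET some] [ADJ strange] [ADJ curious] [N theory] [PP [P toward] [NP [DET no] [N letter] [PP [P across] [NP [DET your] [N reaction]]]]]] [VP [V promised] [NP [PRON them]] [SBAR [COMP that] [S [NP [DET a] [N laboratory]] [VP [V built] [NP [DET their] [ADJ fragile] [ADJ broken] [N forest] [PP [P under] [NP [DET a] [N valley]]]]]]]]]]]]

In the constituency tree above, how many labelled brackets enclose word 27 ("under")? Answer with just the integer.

The word sits inside P, which is inside PP, inside NP, inside VP, inside S, inside SBAR, inside VP, inside S, inside SBAR, inside VP, inside S — 11 brackets in all.

11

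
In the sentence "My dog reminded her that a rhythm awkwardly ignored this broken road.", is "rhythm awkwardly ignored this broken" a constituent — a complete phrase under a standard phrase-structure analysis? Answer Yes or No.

The sequence begins inside the noun phrase "a rhythm" and ends inside the verb phrase "awkwardly ignored this broken road"; it crosses a phrase boundary, so no single node in the tree spans exactly those words.

No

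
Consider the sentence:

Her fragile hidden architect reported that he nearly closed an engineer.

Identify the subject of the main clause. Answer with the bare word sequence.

The subject of the main clause is the NP immediately before the verb "reported": "her fragile hidden architect".

her fragile hidden architect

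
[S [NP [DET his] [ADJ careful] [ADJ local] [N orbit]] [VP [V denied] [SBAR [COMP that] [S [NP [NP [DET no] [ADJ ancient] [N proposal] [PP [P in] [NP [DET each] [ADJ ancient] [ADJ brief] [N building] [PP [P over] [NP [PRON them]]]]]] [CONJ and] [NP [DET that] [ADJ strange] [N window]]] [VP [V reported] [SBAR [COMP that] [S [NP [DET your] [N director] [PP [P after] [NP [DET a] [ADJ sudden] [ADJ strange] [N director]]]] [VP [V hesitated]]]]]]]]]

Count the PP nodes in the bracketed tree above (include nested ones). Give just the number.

3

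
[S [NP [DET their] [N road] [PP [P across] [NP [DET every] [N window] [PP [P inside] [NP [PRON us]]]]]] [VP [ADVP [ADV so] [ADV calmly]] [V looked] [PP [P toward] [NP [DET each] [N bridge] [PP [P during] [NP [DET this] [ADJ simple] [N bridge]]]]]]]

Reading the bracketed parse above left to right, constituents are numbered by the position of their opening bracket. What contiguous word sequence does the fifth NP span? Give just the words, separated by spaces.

this simple bridge

Opening `[NP` markers occur at word positions 1, 4, 7, 12, 15; the fifth of these opens the constituent [NP this simple bridge].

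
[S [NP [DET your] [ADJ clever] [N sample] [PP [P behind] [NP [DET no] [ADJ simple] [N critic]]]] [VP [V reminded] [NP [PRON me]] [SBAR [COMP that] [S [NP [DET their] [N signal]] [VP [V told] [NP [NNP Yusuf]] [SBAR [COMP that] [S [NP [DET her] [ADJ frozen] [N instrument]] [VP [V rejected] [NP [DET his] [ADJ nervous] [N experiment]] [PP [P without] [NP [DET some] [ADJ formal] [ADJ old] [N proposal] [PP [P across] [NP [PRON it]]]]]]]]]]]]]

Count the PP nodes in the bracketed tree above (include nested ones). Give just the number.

3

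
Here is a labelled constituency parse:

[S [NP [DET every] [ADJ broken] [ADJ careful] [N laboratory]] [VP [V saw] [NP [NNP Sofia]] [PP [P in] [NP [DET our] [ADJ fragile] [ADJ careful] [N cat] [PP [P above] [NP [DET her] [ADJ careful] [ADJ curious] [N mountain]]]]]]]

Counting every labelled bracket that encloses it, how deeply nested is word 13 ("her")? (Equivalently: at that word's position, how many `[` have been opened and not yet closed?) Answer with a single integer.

Counting open brackets not yet closed at "her": [S [VP [PP [NP [PP [NP [DET = 7.

7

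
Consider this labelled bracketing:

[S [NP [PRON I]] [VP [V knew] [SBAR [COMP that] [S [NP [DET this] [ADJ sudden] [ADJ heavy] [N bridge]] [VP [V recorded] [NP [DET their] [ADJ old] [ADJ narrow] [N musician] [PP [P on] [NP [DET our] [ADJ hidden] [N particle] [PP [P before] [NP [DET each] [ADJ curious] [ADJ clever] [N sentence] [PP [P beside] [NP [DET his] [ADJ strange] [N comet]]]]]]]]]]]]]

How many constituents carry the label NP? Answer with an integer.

Scanning left to right, an opening `[NP` appears at word positions 1, 4, 9, 14, 18, 23 — 6 in total.

6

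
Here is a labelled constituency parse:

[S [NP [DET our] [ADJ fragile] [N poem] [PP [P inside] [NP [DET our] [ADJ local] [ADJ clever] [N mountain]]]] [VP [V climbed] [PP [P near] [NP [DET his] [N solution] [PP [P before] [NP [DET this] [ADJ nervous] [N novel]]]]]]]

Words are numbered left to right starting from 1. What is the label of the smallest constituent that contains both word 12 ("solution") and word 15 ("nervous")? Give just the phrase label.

Word 12 lies under S → VP → PP → NP → N; word 15 lies under S → VP → PP → NP → PP → NP → ADJ. The lowest shared node is the NP.

NP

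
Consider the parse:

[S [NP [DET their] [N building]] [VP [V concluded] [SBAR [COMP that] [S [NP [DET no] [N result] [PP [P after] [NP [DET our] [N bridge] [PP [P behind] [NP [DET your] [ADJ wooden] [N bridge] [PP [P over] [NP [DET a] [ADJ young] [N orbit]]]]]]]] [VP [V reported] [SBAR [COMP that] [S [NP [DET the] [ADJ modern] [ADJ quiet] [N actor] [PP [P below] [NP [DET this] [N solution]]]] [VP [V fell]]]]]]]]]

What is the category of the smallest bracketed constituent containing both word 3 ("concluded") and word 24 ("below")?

VP

Word 3 lies under S → VP → V; word 24 lies under S → VP → SBAR → S → VP → SBAR → S → NP → PP → P. The lowest shared node is the VP.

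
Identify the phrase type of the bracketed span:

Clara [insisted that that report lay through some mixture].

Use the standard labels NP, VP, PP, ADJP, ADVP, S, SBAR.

The bracketed span "insisted that that report lay through some mixture" is headed by "insisted", making it a verb phrase (VP).

VP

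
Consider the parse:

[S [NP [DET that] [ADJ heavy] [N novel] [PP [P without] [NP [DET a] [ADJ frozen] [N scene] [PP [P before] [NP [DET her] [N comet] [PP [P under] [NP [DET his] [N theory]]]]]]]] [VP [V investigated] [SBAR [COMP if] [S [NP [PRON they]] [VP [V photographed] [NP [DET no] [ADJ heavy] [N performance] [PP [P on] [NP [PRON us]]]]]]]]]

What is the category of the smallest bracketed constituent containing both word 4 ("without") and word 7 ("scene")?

PP

Word 4 lies under S → NP → PP → P; word 7 lies under S → NP → PP → NP → N. The lowest shared node is the PP.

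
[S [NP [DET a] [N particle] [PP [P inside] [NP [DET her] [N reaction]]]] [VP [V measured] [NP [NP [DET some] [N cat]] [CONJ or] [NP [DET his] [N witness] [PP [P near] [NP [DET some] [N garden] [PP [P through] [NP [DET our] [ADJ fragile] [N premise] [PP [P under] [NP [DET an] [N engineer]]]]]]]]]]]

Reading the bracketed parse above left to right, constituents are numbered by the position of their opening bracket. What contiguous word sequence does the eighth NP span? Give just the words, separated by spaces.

an engineer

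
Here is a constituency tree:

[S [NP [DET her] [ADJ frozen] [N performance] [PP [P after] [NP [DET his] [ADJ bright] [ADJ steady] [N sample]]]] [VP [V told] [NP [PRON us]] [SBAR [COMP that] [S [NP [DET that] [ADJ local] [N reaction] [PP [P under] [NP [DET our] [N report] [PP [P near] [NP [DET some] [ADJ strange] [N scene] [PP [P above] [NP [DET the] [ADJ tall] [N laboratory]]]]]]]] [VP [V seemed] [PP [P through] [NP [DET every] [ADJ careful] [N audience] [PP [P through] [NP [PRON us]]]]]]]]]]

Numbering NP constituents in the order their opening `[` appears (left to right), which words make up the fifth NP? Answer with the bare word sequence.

The NP opening brackets appear, in order, over: "her frozen performance after his bright steady sample"; "his bright steady sample"; "us"; "that local reaction under our report near some strange scene above the tall laboratory"; "our report near some strange scene above the tall laboratory"; "some strange scene above the tall laboratory"; "the tall laboratory"; "every careful audience through us"; "us". The fifth one spans "our report near some strange scene above the tall laboratory".

our report near some strange scene above the tall laboratory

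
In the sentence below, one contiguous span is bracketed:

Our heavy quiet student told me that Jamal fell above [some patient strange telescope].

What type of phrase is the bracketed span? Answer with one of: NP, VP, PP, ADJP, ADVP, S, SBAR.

The bracketed span "some patient strange telescope" is headed by "telescope", making it a noun phrase (NP).

NP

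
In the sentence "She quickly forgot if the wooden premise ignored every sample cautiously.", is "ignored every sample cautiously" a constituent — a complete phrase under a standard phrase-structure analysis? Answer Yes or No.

Yes

"ignored every sample cautiously" is exactly the verb phrase [VP ignored every sample cautiously], a complete constituent.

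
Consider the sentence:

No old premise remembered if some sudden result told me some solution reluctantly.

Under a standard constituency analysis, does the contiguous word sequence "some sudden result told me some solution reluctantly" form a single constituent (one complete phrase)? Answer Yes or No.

The sequence corresponds to a single S node — the clause "some sudden result told me some solution reluctantly".

Yes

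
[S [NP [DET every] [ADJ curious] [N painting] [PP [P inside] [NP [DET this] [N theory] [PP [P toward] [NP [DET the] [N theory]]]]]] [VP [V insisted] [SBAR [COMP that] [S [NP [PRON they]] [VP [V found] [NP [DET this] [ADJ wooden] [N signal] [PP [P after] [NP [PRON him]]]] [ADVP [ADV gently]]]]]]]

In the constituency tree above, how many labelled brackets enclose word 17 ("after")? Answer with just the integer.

8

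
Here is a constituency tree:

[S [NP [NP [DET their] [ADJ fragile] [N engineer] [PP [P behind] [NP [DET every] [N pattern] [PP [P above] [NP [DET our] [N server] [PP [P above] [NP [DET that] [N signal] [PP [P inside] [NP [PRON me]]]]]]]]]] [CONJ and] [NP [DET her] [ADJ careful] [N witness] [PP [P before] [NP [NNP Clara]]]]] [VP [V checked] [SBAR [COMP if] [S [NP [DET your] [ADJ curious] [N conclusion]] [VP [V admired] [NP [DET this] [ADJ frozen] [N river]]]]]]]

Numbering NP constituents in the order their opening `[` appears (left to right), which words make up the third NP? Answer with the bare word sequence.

every pattern above our server above that signal inside me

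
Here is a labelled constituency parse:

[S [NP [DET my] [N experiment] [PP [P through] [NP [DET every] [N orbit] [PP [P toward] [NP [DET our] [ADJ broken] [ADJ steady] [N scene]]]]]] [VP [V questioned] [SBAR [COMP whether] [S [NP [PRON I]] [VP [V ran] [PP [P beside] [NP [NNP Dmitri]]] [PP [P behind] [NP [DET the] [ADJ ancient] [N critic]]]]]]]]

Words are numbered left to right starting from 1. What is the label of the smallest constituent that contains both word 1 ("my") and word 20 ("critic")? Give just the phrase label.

S

Word 1 lies under S → NP → DET; word 20 lies under S → VP → SBAR → S → VP → PP → NP → N. The lowest shared node is the S.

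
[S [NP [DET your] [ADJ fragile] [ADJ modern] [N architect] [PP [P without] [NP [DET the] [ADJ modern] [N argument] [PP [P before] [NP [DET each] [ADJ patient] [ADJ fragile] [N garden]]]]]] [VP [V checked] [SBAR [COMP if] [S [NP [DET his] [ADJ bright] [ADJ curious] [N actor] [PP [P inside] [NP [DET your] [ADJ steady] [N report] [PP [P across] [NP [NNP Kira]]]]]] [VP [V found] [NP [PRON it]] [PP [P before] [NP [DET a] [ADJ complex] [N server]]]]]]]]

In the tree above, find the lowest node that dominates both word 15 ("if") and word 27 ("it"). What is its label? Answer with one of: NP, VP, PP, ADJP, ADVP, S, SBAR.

The smallest bracket enclosing both words is [SBAR if his bright curious actor inside your steady report across Kira found it before a complex server], so the label is SBAR.

SBAR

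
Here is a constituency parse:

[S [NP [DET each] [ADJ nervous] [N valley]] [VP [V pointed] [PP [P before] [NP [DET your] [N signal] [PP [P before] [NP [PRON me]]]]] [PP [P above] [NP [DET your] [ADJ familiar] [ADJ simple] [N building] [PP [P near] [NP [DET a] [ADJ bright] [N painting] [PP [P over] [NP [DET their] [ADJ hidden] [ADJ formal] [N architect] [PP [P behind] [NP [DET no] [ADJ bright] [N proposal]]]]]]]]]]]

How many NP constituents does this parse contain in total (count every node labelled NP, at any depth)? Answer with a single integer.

Listing each NP by its span: [NP each nervous valley]; [NP your signal before me]; [NP me]; [NP your familiar simple building near a bright painting over their hidden formal architect behind no bright proposal]; [NP a bright painting over their hidden formal architect behind no bright proposal]; [NP their hidden formal architect behind no bright proposal] … — that makes 7.

7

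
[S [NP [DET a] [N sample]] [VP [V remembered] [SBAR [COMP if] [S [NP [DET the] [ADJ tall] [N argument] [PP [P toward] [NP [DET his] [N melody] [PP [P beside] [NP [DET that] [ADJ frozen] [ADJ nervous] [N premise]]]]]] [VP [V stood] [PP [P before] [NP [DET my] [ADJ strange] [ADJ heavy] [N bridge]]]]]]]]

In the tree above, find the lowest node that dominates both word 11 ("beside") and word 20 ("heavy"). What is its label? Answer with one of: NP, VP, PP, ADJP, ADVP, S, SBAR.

S

Both words fall inside [S the tall argument toward his melody beside that frozen nervous premise stood before my strange heavy bridge] (words 5–21), and no smaller constituent contains them both. Label: S.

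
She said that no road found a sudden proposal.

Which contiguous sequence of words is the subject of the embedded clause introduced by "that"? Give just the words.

The subject of the embedded clause introduced by "that" is the NP immediately before the verb "found": "no road".

no road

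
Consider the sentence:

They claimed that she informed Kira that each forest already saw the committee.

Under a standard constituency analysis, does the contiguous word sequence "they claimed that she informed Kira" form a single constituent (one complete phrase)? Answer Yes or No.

The sequence begins inside the noun phrase "they" and ends inside the verb phrase "claimed that she informed Kira that each forest already saw the committee"; it crosses a phrase boundary, so no single node in the tree spans exactly those words.

No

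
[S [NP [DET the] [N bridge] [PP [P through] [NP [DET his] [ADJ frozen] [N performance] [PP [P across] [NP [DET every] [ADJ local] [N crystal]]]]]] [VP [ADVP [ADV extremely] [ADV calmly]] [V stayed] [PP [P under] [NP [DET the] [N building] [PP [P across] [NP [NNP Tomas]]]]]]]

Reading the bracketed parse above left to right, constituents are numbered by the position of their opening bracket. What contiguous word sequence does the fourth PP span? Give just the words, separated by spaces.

across Tomas

In left-to-right order the PP constituents are "through his frozen performance across every local crystal"; "across every local crystal"; "under the building across Tomas"; "across Tomas". Number 4 is "across Tomas".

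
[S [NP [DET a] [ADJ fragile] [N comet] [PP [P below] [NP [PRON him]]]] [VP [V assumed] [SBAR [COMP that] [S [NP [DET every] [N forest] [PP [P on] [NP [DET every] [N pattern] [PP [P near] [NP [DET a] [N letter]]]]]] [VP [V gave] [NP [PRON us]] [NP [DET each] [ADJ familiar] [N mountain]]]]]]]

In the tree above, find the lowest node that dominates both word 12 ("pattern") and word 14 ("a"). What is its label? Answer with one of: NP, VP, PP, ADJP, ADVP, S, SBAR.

Both words fall inside [NP every pattern near a letter] (words 11–15), and no smaller constituent contains them both. Label: NP.

NP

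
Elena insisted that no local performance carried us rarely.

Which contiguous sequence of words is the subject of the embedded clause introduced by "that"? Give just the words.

no local performance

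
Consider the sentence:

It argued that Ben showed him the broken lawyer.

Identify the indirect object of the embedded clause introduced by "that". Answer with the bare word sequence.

The verb of the embedded clause introduced by "that" is "showed"; its indirect object is the NP "him".

him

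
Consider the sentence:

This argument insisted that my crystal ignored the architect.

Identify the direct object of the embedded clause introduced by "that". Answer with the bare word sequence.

"ignored" heads the VP of the embedded clause introduced by "that", and "the architect" is its direct object.

the architect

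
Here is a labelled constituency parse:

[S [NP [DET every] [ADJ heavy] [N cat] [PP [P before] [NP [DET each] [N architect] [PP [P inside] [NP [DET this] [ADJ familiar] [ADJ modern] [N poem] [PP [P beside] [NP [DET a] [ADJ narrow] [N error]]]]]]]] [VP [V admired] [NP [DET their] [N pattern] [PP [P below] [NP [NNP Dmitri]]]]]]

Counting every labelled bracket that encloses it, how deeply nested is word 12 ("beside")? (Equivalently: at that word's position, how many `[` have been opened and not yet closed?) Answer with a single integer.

8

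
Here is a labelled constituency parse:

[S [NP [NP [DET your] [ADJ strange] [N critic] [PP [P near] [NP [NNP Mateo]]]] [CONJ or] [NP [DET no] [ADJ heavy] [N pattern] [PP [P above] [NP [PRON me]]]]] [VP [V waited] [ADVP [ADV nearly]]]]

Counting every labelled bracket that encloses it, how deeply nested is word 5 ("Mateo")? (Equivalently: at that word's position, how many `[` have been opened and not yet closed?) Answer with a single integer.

Path from the root down to the word: S → NP → NP → PP → NP → NNP. That is 6 enclosing brackets.

6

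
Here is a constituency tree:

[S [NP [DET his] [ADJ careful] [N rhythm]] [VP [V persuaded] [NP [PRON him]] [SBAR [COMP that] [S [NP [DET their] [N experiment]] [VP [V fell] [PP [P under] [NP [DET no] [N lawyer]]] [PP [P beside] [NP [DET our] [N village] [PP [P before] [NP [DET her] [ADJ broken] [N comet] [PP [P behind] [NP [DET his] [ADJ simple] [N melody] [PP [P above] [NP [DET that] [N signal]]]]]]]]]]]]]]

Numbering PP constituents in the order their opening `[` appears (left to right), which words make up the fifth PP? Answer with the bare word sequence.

The PP opening brackets appear, in order, over: "under no lawyer"; "beside our village before her broken comet behind his simple melody above that signal"; "before her broken comet behind his simple melody above that signal"; "behind his simple melody above that signal"; "above that signal". The fifth one spans "above that signal".

above that signal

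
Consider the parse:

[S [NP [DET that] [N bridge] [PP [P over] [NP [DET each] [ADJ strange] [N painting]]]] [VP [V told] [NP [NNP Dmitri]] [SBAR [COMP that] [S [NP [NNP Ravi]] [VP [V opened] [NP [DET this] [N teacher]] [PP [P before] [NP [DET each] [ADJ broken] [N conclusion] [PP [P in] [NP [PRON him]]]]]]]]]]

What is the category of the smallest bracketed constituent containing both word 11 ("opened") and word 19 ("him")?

Word 11 lies under S → VP → SBAR → S → VP → V; word 19 lies under S → VP → SBAR → S → VP → PP → NP → PP → NP → PRON. The lowest shared node is the VP.

VP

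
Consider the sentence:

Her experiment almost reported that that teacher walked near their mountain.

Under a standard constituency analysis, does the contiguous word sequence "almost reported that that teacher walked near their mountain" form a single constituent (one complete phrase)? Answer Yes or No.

Yes

The sequence corresponds to a single VP node — the verb phrase "almost reported that that teacher walked near their mountain".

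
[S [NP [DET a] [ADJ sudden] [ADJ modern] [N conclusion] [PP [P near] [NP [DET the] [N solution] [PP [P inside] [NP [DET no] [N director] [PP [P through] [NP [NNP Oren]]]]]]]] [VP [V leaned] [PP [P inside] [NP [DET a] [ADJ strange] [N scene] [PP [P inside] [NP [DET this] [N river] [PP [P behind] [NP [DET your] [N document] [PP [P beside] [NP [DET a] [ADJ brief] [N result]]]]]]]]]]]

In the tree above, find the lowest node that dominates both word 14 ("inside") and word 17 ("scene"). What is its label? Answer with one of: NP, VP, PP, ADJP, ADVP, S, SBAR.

PP

Both words fall inside [PP inside a strange scene inside this river behind your document beside a brief result] (words 14–27), and no smaller constituent contains them both. Label: PP.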